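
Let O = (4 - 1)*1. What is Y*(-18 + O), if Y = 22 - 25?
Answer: 45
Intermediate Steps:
Y = -3
O = 3 (O = 3*1 = 3)
Y*(-18 + O) = -3*(-18 + 3) = -3*(-15) = 45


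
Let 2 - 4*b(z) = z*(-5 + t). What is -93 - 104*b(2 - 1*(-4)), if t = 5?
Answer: -145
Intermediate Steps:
b(z) = ½ (b(z) = ½ - z*(-5 + 5)/4 = ½ - z*0/4 = ½ - ¼*0 = ½ + 0 = ½)
-93 - 104*b(2 - 1*(-4)) = -93 - 104*½ = -93 - 52 = -145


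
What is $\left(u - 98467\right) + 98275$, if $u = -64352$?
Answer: $-64544$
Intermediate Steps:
$\left(u - 98467\right) + 98275 = \left(-64352 - 98467\right) + 98275 = -162819 + 98275 = -64544$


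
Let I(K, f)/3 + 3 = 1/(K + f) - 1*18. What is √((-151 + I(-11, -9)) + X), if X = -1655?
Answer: I*√186915/10 ≈ 43.234*I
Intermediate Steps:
I(K, f) = -63 + 3/(K + f) (I(K, f) = -9 + 3*(1/(K + f) - 1*18) = -9 + 3*(1/(K + f) - 18) = -9 + 3*(-18 + 1/(K + f)) = -9 + (-54 + 3/(K + f)) = -63 + 3/(K + f))
√((-151 + I(-11, -9)) + X) = √((-151 + 3*(1 - 21*(-11) - 21*(-9))/(-11 - 9)) - 1655) = √((-151 + 3*(1 + 231 + 189)/(-20)) - 1655) = √((-151 + 3*(-1/20)*421) - 1655) = √((-151 - 1263/20) - 1655) = √(-4283/20 - 1655) = √(-37383/20) = I*√186915/10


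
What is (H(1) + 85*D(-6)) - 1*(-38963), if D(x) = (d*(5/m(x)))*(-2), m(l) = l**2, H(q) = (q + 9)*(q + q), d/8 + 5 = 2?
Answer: 118649/3 ≈ 39550.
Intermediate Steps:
d = -24 (d = -40 + 8*2 = -40 + 16 = -24)
H(q) = 2*q*(9 + q) (H(q) = (9 + q)*(2*q) = 2*q*(9 + q))
D(x) = 240/x**2 (D(x) = -120/(x**2)*(-2) = -120/x**2*(-2) = 240/x**2)
(H(1) + 85*D(-6)) - 1*(-38963) = (2*1*(9 + 1) + 85*(240/(-6)**2)) - 1*(-38963) = (2*1*10 + 85*(240*(1/36))) + 38963 = (20 + 85*(20/3)) + 38963 = (20 + 1700/3) + 38963 = 1760/3 + 38963 = 118649/3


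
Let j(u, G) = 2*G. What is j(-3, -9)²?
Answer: 324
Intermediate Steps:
j(-3, -9)² = (2*(-9))² = (-18)² = 324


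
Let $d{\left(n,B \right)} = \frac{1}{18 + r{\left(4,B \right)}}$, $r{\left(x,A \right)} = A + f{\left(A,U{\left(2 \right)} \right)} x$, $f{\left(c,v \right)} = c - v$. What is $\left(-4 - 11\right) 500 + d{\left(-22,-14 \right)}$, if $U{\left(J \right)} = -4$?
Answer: $- \frac{270001}{36} \approx -7500.0$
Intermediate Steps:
$r{\left(x,A \right)} = A + x \left(4 + A\right)$ ($r{\left(x,A \right)} = A + \left(A - -4\right) x = A + \left(A + 4\right) x = A + \left(4 + A\right) x = A + x \left(4 + A\right)$)
$d{\left(n,B \right)} = \frac{1}{34 + 5 B}$ ($d{\left(n,B \right)} = \frac{1}{18 + \left(B + 4 \left(4 + B\right)\right)} = \frac{1}{18 + \left(B + \left(16 + 4 B\right)\right)} = \frac{1}{18 + \left(16 + 5 B\right)} = \frac{1}{34 + 5 B}$)
$\left(-4 - 11\right) 500 + d{\left(-22,-14 \right)} = \left(-4 - 11\right) 500 + \frac{1}{34 + 5 \left(-14\right)} = \left(-4 - 11\right) 500 + \frac{1}{34 - 70} = \left(-15\right) 500 + \frac{1}{-36} = -7500 - \frac{1}{36} = - \frac{270001}{36}$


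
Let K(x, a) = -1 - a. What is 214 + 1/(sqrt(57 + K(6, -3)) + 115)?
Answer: 2817639/13166 - sqrt(59)/13166 ≈ 214.01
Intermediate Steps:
214 + 1/(sqrt(57 + K(6, -3)) + 115) = 214 + 1/(sqrt(57 + (-1 - 1*(-3))) + 115) = 214 + 1/(sqrt(57 + (-1 + 3)) + 115) = 214 + 1/(sqrt(57 + 2) + 115) = 214 + 1/(sqrt(59) + 115) = 214 + 1/(115 + sqrt(59))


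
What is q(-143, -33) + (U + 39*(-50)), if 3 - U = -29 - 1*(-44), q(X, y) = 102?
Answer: -1860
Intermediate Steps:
U = -12 (U = 3 - (-29 - 1*(-44)) = 3 - (-29 + 44) = 3 - 1*15 = 3 - 15 = -12)
q(-143, -33) + (U + 39*(-50)) = 102 + (-12 + 39*(-50)) = 102 + (-12 - 1950) = 102 - 1962 = -1860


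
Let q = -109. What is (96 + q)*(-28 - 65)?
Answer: 1209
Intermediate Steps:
(96 + q)*(-28 - 65) = (96 - 109)*(-28 - 65) = -13*(-93) = 1209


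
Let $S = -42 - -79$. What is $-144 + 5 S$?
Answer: $41$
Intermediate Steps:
$S = 37$ ($S = -42 + 79 = 37$)
$-144 + 5 S = -144 + 5 \cdot 37 = -144 + 185 = 41$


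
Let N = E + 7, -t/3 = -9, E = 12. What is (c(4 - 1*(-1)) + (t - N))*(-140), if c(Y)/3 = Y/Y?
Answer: -1540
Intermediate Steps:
t = 27 (t = -3*(-9) = 27)
N = 19 (N = 12 + 7 = 19)
c(Y) = 3 (c(Y) = 3*(Y/Y) = 3*1 = 3)
(c(4 - 1*(-1)) + (t - N))*(-140) = (3 + (27 - 1*19))*(-140) = (3 + (27 - 19))*(-140) = (3 + 8)*(-140) = 11*(-140) = -1540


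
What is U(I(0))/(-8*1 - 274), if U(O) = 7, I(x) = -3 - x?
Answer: -7/282 ≈ -0.024823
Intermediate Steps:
U(I(0))/(-8*1 - 274) = 7/(-8*1 - 274) = 7/(-8 - 274) = 7/(-282) = -1/282*7 = -7/282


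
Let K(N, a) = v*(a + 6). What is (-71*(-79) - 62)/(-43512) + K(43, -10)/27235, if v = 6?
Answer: -50705611/395016440 ≈ -0.12836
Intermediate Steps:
K(N, a) = 36 + 6*a (K(N, a) = 6*(a + 6) = 6*(6 + a) = 36 + 6*a)
(-71*(-79) - 62)/(-43512) + K(43, -10)/27235 = (-71*(-79) - 62)/(-43512) + (36 + 6*(-10))/27235 = (5609 - 62)*(-1/43512) + (36 - 60)*(1/27235) = 5547*(-1/43512) - 24*1/27235 = -1849/14504 - 24/27235 = -50705611/395016440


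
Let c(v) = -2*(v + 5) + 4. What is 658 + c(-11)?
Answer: 674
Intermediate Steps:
c(v) = -6 - 2*v (c(v) = -2*(5 + v) + 4 = (-10 - 2*v) + 4 = -6 - 2*v)
658 + c(-11) = 658 + (-6 - 2*(-11)) = 658 + (-6 + 22) = 658 + 16 = 674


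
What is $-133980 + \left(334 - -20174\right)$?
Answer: $-113472$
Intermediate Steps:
$-133980 + \left(334 - -20174\right) = -133980 + \left(334 + 20174\right) = -133980 + 20508 = -113472$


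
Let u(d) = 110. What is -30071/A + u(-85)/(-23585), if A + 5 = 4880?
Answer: -141952157/22995375 ≈ -6.1731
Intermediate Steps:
A = 4875 (A = -5 + 4880 = 4875)
-30071/A + u(-85)/(-23585) = -30071/4875 + 110/(-23585) = -30071*1/4875 + 110*(-1/23585) = -30071/4875 - 22/4717 = -141952157/22995375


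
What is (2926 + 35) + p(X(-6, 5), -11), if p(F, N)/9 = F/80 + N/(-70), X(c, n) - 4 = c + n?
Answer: 1659141/560 ≈ 2962.8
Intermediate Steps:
X(c, n) = 4 + c + n (X(c, n) = 4 + (c + n) = 4 + c + n)
p(F, N) = -9*N/70 + 9*F/80 (p(F, N) = 9*(F/80 + N/(-70)) = 9*(F*(1/80) + N*(-1/70)) = 9*(F/80 - N/70) = 9*(-N/70 + F/80) = -9*N/70 + 9*F/80)
(2926 + 35) + p(X(-6, 5), -11) = (2926 + 35) + (-9/70*(-11) + 9*(4 - 6 + 5)/80) = 2961 + (99/70 + (9/80)*3) = 2961 + (99/70 + 27/80) = 2961 + 981/560 = 1659141/560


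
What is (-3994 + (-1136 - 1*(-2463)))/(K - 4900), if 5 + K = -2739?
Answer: 127/364 ≈ 0.34890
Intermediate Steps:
K = -2744 (K = -5 - 2739 = -2744)
(-3994 + (-1136 - 1*(-2463)))/(K - 4900) = (-3994 + (-1136 - 1*(-2463)))/(-2744 - 4900) = (-3994 + (-1136 + 2463))/(-7644) = (-3994 + 1327)*(-1/7644) = -2667*(-1/7644) = 127/364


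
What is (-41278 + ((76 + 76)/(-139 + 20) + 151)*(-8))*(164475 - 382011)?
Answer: 1099561381248/119 ≈ 9.2400e+9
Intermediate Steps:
(-41278 + ((76 + 76)/(-139 + 20) + 151)*(-8))*(164475 - 382011) = (-41278 + (152/(-119) + 151)*(-8))*(-217536) = (-41278 + (152*(-1/119) + 151)*(-8))*(-217536) = (-41278 + (-152/119 + 151)*(-8))*(-217536) = (-41278 + (17817/119)*(-8))*(-217536) = (-41278 - 142536/119)*(-217536) = -5054618/119*(-217536) = 1099561381248/119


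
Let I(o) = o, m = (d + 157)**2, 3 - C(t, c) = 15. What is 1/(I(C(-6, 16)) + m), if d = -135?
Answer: 1/472 ≈ 0.0021186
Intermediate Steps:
C(t, c) = -12 (C(t, c) = 3 - 1*15 = 3 - 15 = -12)
m = 484 (m = (-135 + 157)**2 = 22**2 = 484)
1/(I(C(-6, 16)) + m) = 1/(-12 + 484) = 1/472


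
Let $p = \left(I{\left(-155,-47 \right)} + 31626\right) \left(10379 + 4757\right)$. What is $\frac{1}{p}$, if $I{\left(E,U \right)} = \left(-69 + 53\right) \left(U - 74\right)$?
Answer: $\frac{1}{507994432} \approx 1.9685 \cdot 10^{-9}$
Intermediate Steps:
$I{\left(E,U \right)} = 1184 - 16 U$ ($I{\left(E,U \right)} = - 16 \left(-74 + U\right) = 1184 - 16 U$)
$p = 507994432$ ($p = \left(\left(1184 - -752\right) + 31626\right) \left(10379 + 4757\right) = \left(\left(1184 + 752\right) + 31626\right) 15136 = \left(1936 + 31626\right) 15136 = 33562 \cdot 15136 = 507994432$)
$\frac{1}{p} = \frac{1}{507994432}$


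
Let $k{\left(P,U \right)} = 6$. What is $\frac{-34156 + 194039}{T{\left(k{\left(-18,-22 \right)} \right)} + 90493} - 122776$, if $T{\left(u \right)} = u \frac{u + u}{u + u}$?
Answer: $- \frac{11110945341}{90499} \approx -1.2277 \cdot 10^{5}$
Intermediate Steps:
$T{\left(u \right)} = u$ ($T{\left(u \right)} = u \frac{2 u}{2 u} = u 2 u \frac{1}{2 u} = u 1 = u$)
$\frac{-34156 + 194039}{T{\left(k{\left(-18,-22 \right)} \right)} + 90493} - 122776 = \frac{-34156 + 194039}{6 + 90493} - 122776 = \frac{159883}{90499} - 122776 = - \frac{11110945341}{90499}$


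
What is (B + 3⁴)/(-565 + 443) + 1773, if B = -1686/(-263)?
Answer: 56865489/32086 ≈ 1772.3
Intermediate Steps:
B = 1686/263 (B = -1686*(-1/263) = 1686/263 ≈ 6.4106)
(B + 3⁴)/(-565 + 443) + 1773 = (1686/263 + 3⁴)/(-565 + 443) + 1773 = (1686/263 + 81)/(-122) + 1773 = (22989/263)*(-1/122) + 1773 = -22989/32086 + 1773 = 56865489/32086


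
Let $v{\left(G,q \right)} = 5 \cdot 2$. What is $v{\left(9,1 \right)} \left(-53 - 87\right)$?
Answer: $-1400$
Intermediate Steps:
$v{\left(G,q \right)} = 10$
$v{\left(9,1 \right)} \left(-53 - 87\right) = 10 \left(-53 - 87\right) = 10 \left(-140\right) = -1400$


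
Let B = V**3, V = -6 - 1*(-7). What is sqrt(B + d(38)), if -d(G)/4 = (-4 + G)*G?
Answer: I*sqrt(5167) ≈ 71.882*I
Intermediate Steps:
V = 1 (V = -6 + 7 = 1)
d(G) = -4*G*(-4 + G) (d(G) = -4*(-4 + G)*G = -4*G*(-4 + G))
B = 1 (B = 1**3 = 1)
sqrt(B + d(38)) = sqrt(1 + 4*38*(4 - 1*38)) = sqrt(1 + 4*38*(4 - 38)) = sqrt(1 + 4*38*(-34)) = sqrt(1 - 5168) = sqrt(-5167) = I*sqrt(5167)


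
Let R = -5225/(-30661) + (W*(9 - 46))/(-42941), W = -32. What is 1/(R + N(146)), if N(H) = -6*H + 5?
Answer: -1316614001/1146582730770 ≈ -0.0011483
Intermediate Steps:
N(H) = 5 - 6*H
R = 188064101/1316614001 (R = -5225/(-30661) - 32*(9 - 46)/(-42941) = -5225*(-1/30661) - 32*(-37)*(-1/42941) = 5225/30661 + 1184*(-1/42941) = 5225/30661 - 1184/42941 = 188064101/1316614001 ≈ 0.14284)
1/(R + N(146)) = 1/(188064101/1316614001 + (5 - 6*146)) = 1/(188064101/1316614001 + (5 - 876)) = 1/(188064101/1316614001 - 871) = 1/(-1146582730770/1316614001) = -1316614001/1146582730770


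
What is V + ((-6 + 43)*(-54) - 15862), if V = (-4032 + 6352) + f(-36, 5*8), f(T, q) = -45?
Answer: -15585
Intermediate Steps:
V = 2275 (V = (-4032 + 6352) - 45 = 2320 - 45 = 2275)
V + ((-6 + 43)*(-54) - 15862) = 2275 + ((-6 + 43)*(-54) - 15862) = 2275 + (37*(-54) - 15862) = 2275 + (-1998 - 15862) = 2275 - 17860 = -15585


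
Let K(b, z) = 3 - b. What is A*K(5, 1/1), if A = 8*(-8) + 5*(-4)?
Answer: 168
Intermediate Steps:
A = -84 (A = -64 - 20 = -84)
A*K(5, 1/1) = -84*(3 - 1*5) = -84*(3 - 5) = -84*(-2) = 168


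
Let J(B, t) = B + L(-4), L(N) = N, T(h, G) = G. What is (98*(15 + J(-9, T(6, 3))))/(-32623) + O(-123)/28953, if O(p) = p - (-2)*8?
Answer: -9165449/944533719 ≈ -0.0097037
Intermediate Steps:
O(p) = 16 + p (O(p) = p - 2*(-8) = p + 16 = 16 + p)
J(B, t) = -4 + B (J(B, t) = B - 4 = -4 + B)
(98*(15 + J(-9, T(6, 3))))/(-32623) + O(-123)/28953 = (98*(15 + (-4 - 9)))/(-32623) + (16 - 123)/28953 = (98*(15 - 13))*(-1/32623) - 107*1/28953 = (98*2)*(-1/32623) - 107/28953 = 196*(-1/32623) - 107/28953 = -196/32623 - 107/28953 = -9165449/944533719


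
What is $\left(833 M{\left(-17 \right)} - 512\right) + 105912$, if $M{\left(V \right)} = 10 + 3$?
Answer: $116229$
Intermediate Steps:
$M{\left(V \right)} = 13$
$\left(833 M{\left(-17 \right)} - 512\right) + 105912 = \left(833 \cdot 13 - 512\right) + 105912 = \left(10829 - 512\right) + 105912 = 10317 + 105912 = 116229$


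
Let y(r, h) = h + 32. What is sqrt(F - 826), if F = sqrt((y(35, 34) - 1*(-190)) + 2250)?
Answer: sqrt(-826 + sqrt(2506)) ≈ 27.856*I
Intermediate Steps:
y(r, h) = 32 + h
F = sqrt(2506) (F = sqrt(((32 + 34) - 1*(-190)) + 2250) = sqrt((66 + 190) + 2250) = sqrt(256 + 2250) = sqrt(2506) ≈ 50.060)
sqrt(F - 826) = sqrt(sqrt(2506) - 826) = sqrt(-826 + sqrt(2506))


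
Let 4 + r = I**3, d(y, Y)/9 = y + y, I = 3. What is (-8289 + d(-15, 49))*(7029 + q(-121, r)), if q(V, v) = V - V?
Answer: -60161211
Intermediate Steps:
d(y, Y) = 18*y (d(y, Y) = 9*(y + y) = 9*(2*y) = 18*y)
r = 23 (r = -4 + 3**3 = -4 + 27 = 23)
q(V, v) = 0
(-8289 + d(-15, 49))*(7029 + q(-121, r)) = (-8289 + 18*(-15))*(7029 + 0) = (-8289 - 270)*7029 = -8559*7029 = -60161211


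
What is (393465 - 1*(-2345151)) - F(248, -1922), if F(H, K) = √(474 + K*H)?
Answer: 2738616 - 7*I*√9718 ≈ 2.7386e+6 - 690.06*I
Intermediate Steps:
F(H, K) = √(474 + H*K)
(393465 - 1*(-2345151)) - F(248, -1922) = (393465 - 1*(-2345151)) - √(474 + 248*(-1922)) = (393465 + 2345151) - √(474 - 476656) = 2738616 - √(-476182) = 2738616 - 7*I*√9718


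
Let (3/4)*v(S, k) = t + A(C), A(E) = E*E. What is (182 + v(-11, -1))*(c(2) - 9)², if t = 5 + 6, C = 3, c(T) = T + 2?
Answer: 15650/3 ≈ 5216.7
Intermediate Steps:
c(T) = 2 + T
A(E) = E²
t = 11
v(S, k) = 80/3 (v(S, k) = 4*(11 + 3²)/3 = 4*(11 + 9)/3 = (4/3)*20 = 80/3)
(182 + v(-11, -1))*(c(2) - 9)² = (182 + 80/3)*((2 + 2) - 9)² = 626*(4 - 9)²/3 = (626/3)*(-5)² = (626/3)*25 = 15650/3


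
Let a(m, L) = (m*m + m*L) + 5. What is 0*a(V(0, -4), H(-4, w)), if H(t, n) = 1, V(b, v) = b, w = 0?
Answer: 0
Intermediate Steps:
a(m, L) = 5 + m² + L*m (a(m, L) = (m² + L*m) + 5 = 5 + m² + L*m)
0*a(V(0, -4), H(-4, w)) = 0*(5 + 0² + 1*0) = 0*(5 + 0 + 0) = 0*5 = 0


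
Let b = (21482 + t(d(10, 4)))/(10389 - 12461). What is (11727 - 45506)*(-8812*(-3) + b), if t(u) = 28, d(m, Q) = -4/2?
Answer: -924765690039/1036 ≈ -8.9263e+8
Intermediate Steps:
d(m, Q) = -2 (d(m, Q) = -4*½ = -2)
b = -10755/1036 (b = (21482 + 28)/(10389 - 12461) = 21510/(-2072) = 21510*(-1/2072) = -10755/1036 ≈ -10.381)
(11727 - 45506)*(-8812*(-3) + b) = (11727 - 45506)*(-8812*(-3) - 10755/1036) = -33779*(26436 - 10755/1036) = -33779*27376941/1036 = -924765690039/1036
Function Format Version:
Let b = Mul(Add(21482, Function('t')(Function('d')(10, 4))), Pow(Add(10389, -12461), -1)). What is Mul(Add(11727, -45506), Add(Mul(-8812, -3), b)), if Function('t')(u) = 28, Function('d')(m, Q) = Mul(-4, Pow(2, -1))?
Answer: Rational(-924765690039, 1036) ≈ -8.9263e+8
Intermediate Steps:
Function('d')(m, Q) = -2 (Function('d')(m, Q) = Mul(-4, Rational(1, 2)) = -2)
b = Rational(-10755, 1036) (b = Mul(Add(21482, 28), Pow(Add(10389, -12461), -1)) = Mul(21510, Pow(-2072, -1)) = Mul(21510, Rational(-1, 2072)) = Rational(-10755, 1036) ≈ -10.381)
Mul(Add(11727, -45506), Add(Mul(-8812, -3), b)) = Mul(Add(11727, -45506), Add(Mul(-8812, -3), Rational(-10755, 1036))) = Mul(-33779, Add(26436, Rational(-10755, 1036))) = Mul(-33779, Rational(27376941, 1036)) = Rational(-924765690039, 1036)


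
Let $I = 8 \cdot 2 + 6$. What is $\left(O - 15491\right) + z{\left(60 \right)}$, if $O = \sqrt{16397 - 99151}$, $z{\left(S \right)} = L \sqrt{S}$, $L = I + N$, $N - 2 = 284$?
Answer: $-15491 + 616 \sqrt{15} + i \sqrt{82754} \approx -13105.0 + 287.67 i$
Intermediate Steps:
$I = 22$ ($I = 16 + 6 = 22$)
$N = 286$ ($N = 2 + 284 = 286$)
$L = 308$ ($L = 22 + 286 = 308$)
$z{\left(S \right)} = 308 \sqrt{S}$
$O = i \sqrt{82754}$ ($O = \sqrt{-82754} = i \sqrt{82754} \approx 287.67 i$)
$\left(O - 15491\right) + z{\left(60 \right)} = \left(i \sqrt{82754} - 15491\right) + 308 \sqrt{60} = \left(-15491 + i \sqrt{82754}\right) + 308 \cdot 2 \sqrt{15} = \left(-15491 + i \sqrt{82754}\right) + 616 \sqrt{15} = -15491 + 616 \sqrt{15} + i \sqrt{82754}$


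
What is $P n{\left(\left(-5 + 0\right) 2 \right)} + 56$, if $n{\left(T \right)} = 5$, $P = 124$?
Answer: $676$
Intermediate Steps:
$P n{\left(\left(-5 + 0\right) 2 \right)} + 56 = 124 \cdot 5 + 56 = 620 + 56 = 676$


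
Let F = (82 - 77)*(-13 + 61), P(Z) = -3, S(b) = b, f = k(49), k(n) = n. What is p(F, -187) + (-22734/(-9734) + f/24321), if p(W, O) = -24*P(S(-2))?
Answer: 8799357394/118370307 ≈ 74.338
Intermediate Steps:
f = 49
F = 240 (F = 5*48 = 240)
p(W, O) = 72 (p(W, O) = -24*(-3) = 72)
p(F, -187) + (-22734/(-9734) + f/24321) = 72 + (-22734/(-9734) + 49/24321) = 72 + (-22734*(-1/9734) + 49*(1/24321)) = 72 + (11367/4867 + 49/24321) = 72 + 276695290/118370307 = 8799357394/118370307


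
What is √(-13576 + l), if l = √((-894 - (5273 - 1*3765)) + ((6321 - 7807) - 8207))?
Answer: √(-13576 + I*√12095) ≈ 0.4719 + 116.52*I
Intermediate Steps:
l = I*√12095 (l = √((-894 - (5273 - 3765)) + (-1486 - 8207)) = √((-894 - 1*1508) - 9693) = √((-894 - 1508) - 9693) = √(-2402 - 9693) = √(-12095) = I*√12095 ≈ 109.98*I)
√(-13576 + l) = √(-13576 + I*√12095)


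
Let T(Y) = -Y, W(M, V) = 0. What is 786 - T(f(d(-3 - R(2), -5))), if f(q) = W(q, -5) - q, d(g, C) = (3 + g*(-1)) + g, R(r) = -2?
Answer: 783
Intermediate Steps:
d(g, C) = 3 (d(g, C) = (3 - g) + g = 3)
f(q) = -q (f(q) = 0 - q = -q)
786 - T(f(d(-3 - R(2), -5))) = 786 - (-1)*(-1*3) = 786 - (-1)*(-3) = 786 - 1*3 = 786 - 3 = 783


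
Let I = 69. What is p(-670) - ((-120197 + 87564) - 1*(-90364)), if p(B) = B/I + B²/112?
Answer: -103811527/1932 ≈ -53733.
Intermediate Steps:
p(B) = B/69 + B²/112
p(-670) - ((-120197 + 87564) - 1*(-90364)) = (1/7728)*(-670)*(112 + 69*(-670)) - ((-120197 + 87564) - 1*(-90364)) = (1/7728)*(-670)*(112 - 46230) - (-32633 + 90364) = (1/7728)*(-670)*(-46118) - 1*57731 = 7724765/1932 - 57731 = -103811527/1932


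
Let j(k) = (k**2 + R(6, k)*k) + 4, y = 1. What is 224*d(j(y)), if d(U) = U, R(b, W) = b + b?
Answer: 3808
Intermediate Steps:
R(b, W) = 2*b
j(k) = 4 + k**2 + 12*k (j(k) = (k**2 + (2*6)*k) + 4 = (k**2 + 12*k) + 4 = 4 + k**2 + 12*k)
224*d(j(y)) = 224*(4 + 1**2 + 12*1) = 224*(4 + 1 + 12) = 224*17 = 3808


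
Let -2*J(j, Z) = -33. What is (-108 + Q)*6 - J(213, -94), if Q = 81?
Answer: -357/2 ≈ -178.50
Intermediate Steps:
J(j, Z) = 33/2 (J(j, Z) = -½*(-33) = 33/2)
(-108 + Q)*6 - J(213, -94) = (-108 + 81)*6 - 1*33/2 = -27*6 - 33/2 = -162 - 33/2 = -357/2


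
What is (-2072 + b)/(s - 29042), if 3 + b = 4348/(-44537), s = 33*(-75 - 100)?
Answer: 92418623/1550644729 ≈ 0.059600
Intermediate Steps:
s = -5775 (s = 33*(-175) = -5775)
b = -137959/44537 (b = -3 + 4348/(-44537) = -3 + 4348*(-1/44537) = -3 - 4348/44537 = -137959/44537 ≈ -3.0976)
(-2072 + b)/(s - 29042) = (-2072 - 137959/44537)/(-5775 - 29042) = -92418623/44537/(-34817) = -92418623/44537*(-1/34817) = 92418623/1550644729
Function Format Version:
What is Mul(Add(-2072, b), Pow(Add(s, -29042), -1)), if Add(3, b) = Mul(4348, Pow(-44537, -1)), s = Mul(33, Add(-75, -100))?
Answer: Rational(92418623, 1550644729) ≈ 0.059600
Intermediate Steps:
s = -5775 (s = Mul(33, -175) = -5775)
b = Rational(-137959, 44537) (b = Add(-3, Mul(4348, Pow(-44537, -1))) = Add(-3, Mul(4348, Rational(-1, 44537))) = Add(-3, Rational(-4348, 44537)) = Rational(-137959, 44537) ≈ -3.0976)
Mul(Add(-2072, b), Pow(Add(s, -29042), -1)) = Mul(Add(-2072, Rational(-137959, 44537)), Pow(Add(-5775, -29042), -1)) = Mul(Rational(-92418623, 44537), Pow(-34817, -1)) = Mul(Rational(-92418623, 44537), Rational(-1, 34817)) = Rational(92418623, 1550644729)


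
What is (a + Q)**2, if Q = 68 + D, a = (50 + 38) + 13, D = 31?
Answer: 40000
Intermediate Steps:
a = 101 (a = 88 + 13 = 101)
Q = 99 (Q = 68 + 31 = 99)
(a + Q)**2 = (101 + 99)**2 = 200**2 = 40000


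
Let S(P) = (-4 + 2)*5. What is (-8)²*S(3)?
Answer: -640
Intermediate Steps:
S(P) = -10 (S(P) = -2*5 = -10)
(-8)²*S(3) = (-8)²*(-10) = 64*(-10) = -640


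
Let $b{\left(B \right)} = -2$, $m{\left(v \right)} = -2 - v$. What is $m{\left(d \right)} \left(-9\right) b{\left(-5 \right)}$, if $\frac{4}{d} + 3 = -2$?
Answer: $- \frac{108}{5} \approx -21.6$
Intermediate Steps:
$d = - \frac{4}{5}$ ($d = \frac{4}{-3 - 2} = \frac{4}{-5} = 4 \left(- \frac{1}{5}\right) = - \frac{4}{5} \approx -0.8$)
$m{\left(d \right)} \left(-9\right) b{\left(-5 \right)} = \left(-2 - - \frac{4}{5}\right) \left(-9\right) \left(-2\right) = \left(-2 + \frac{4}{5}\right) \left(-9\right) \left(-2\right) = \left(- \frac{6}{5}\right) \left(-9\right) \left(-2\right) = \frac{54}{5} \left(-2\right) = - \frac{108}{5}$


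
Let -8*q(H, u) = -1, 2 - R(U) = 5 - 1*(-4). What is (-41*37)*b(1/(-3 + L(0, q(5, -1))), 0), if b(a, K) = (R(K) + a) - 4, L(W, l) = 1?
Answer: 34891/2 ≈ 17446.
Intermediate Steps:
R(U) = -7 (R(U) = 2 - (5 - 1*(-4)) = 2 - (5 + 4) = 2 - 1*9 = 2 - 9 = -7)
q(H, u) = ⅛ (q(H, u) = -⅛*(-1) = ⅛)
b(a, K) = -11 + a (b(a, K) = (-7 + a) - 4 = -11 + a)
(-41*37)*b(1/(-3 + L(0, q(5, -1))), 0) = (-41*37)*(-11 + 1/(-3 + 1)) = -1517*(-11 + 1/(-2)) = -1517*(-11 - ½) = -1517*(-23/2) = 34891/2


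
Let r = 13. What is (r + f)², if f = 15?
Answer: 784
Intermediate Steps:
(r + f)² = (13 + 15)² = 28² = 784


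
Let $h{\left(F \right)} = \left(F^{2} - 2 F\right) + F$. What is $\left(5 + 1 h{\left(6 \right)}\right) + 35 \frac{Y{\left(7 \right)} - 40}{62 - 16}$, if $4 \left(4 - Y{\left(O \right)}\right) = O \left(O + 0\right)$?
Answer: $- \frac{315}{184} \approx -1.712$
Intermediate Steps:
$Y{\left(O \right)} = 4 - \frac{O^{2}}{4}$ ($Y{\left(O \right)} = 4 - \frac{O \left(O + 0\right)}{4} = 4 - \frac{O O}{4} = 4 - \frac{O^{2}}{4}$)
$h{\left(F \right)} = F^{2} - F$
$\left(5 + 1 h{\left(6 \right)}\right) + 35 \frac{Y{\left(7 \right)} - 40}{62 - 16} = \left(5 + 1 \cdot 6 \left(-1 + 6\right)\right) + 35 \frac{\left(4 - \frac{7^{2}}{4}\right) - 40}{62 - 16} = \left(5 + 1 \cdot 6 \cdot 5\right) + 35 \frac{\left(4 - \frac{49}{4}\right) - 40}{46} = \left(5 + 1 \cdot 30\right) + 35 \left(\left(4 - \frac{49}{4}\right) - 40\right) \frac{1}{46} = \left(5 + 30\right) + 35 \left(- \frac{33}{4} - 40\right) \frac{1}{46} = 35 + 35 \left(\left(- \frac{193}{4}\right) \frac{1}{46}\right) = 35 + 35 \left(- \frac{193}{184}\right) = 35 - \frac{6755}{184} = - \frac{315}{184}$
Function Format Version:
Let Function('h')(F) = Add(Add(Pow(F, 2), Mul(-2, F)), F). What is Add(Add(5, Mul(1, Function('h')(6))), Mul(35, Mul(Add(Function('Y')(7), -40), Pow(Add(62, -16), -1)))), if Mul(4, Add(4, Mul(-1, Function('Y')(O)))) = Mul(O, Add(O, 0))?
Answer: Rational(-315, 184) ≈ -1.7120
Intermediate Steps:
Function('Y')(O) = Add(4, Mul(Rational(-1, 4), Pow(O, 2))) (Function('Y')(O) = Add(4, Mul(Rational(-1, 4), Mul(O, Add(O, 0)))) = Add(4, Mul(Rational(-1, 4), Mul(O, O))) = Add(4, Mul(Rational(-1, 4), Pow(O, 2))))
Function('h')(F) = Add(Pow(F, 2), Mul(-1, F))
Add(Add(5, Mul(1, Function('h')(6))), Mul(35, Mul(Add(Function('Y')(7), -40), Pow(Add(62, -16), -1)))) = Add(Add(5, Mul(1, Mul(6, Add(-1, 6)))), Mul(35, Mul(Add(Add(4, Mul(Rational(-1, 4), Pow(7, 2))), -40), Pow(Add(62, -16), -1)))) = Add(Add(5, Mul(1, Mul(6, 5))), Mul(35, Mul(Add(Add(4, Mul(Rational(-1, 4), 49)), -40), Pow(46, -1)))) = Add(Add(5, Mul(1, 30)), Mul(35, Mul(Add(Add(4, Rational(-49, 4)), -40), Rational(1, 46)))) = Add(Add(5, 30), Mul(35, Mul(Add(Rational(-33, 4), -40), Rational(1, 46)))) = Add(35, Mul(35, Mul(Rational(-193, 4), Rational(1, 46)))) = Add(35, Mul(35, Rational(-193, 184))) = Add(35, Rational(-6755, 184)) = Rational(-315, 184)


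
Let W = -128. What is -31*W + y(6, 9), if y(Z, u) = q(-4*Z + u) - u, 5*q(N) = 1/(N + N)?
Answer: 593849/150 ≈ 3959.0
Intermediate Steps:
q(N) = 1/(10*N) (q(N) = 1/(5*(N + N)) = 1/(5*((2*N))) = (1/(2*N))/5 = 1/(10*N))
y(Z, u) = -u + 1/(10*(u - 4*Z)) (y(Z, u) = 1/(10*(-4*Z + u)) - u = 1/(10*(u - 4*Z)) - u = -u + 1/(10*(u - 4*Z)))
-31*W + y(6, 9) = -31*(-128) + (-1/10 - 1*9*(-1*9 + 4*6))/(-1*9 + 4*6) = 3968 + (-1/10 - 1*9*(-9 + 24))/(-9 + 24) = 3968 + (-1/10 - 1*9*15)/15 = 3968 + (-1/10 - 135)/15 = 3968 + (1/15)*(-1351/10) = 3968 - 1351/150 = 593849/150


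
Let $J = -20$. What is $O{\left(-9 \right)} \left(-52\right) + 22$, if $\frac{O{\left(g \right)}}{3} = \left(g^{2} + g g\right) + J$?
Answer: $-22130$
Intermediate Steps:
$O{\left(g \right)} = -60 + 6 g^{2}$ ($O{\left(g \right)} = 3 \left(\left(g^{2} + g g\right) - 20\right) = 3 \left(\left(g^{2} + g^{2}\right) - 20\right) = 3 \left(2 g^{2} - 20\right) = 3 \left(-20 + 2 g^{2}\right) = -60 + 6 g^{2}$)
$O{\left(-9 \right)} \left(-52\right) + 22 = \left(-60 + 6 \left(-9\right)^{2}\right) \left(-52\right) + 22 = \left(-60 + 6 \cdot 81\right) \left(-52\right) + 22 = \left(-60 + 486\right) \left(-52\right) + 22 = 426 \left(-52\right) + 22 = -22152 + 22 = -22130$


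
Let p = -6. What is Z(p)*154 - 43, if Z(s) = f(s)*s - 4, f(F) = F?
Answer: 4885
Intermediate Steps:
Z(s) = -4 + s² (Z(s) = s*s - 4 = s² - 4 = -4 + s²)
Z(p)*154 - 43 = (-4 + (-6)²)*154 - 43 = (-4 + 36)*154 - 43 = 32*154 - 43 = 4928 - 43 = 4885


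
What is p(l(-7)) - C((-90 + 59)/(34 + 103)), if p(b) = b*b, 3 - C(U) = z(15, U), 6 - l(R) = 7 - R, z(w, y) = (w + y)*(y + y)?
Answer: 1019421/18769 ≈ 54.314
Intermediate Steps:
z(w, y) = 2*y*(w + y) (z(w, y) = (w + y)*(2*y) = 2*y*(w + y))
l(R) = -1 + R (l(R) = 6 - (7 - R) = 6 + (-7 + R) = -1 + R)
C(U) = 3 - 2*U*(15 + U)
p(b) = b²
p(l(-7)) - C((-90 + 59)/(34 + 103)) = (-1 - 7)² - (3 - 2*(-90 + 59)/(34 + 103)*(15 + (-90 + 59)/(34 + 103))) = (-8)² - (3 - 2*(-31/137)*(15 - 31/137)) = 64 - (3 - 2*(-31*1/137)*(15 - 31*1/137)) = 64 - (3 - 2*(-31/137)*(15 - 31/137)) = 64 - (3 - 2*(-31/137)*2024/137) = 64 - (3 + 125488/18769) = 64 - 1*181795/18769 = 64 - 181795/18769 = 1019421/18769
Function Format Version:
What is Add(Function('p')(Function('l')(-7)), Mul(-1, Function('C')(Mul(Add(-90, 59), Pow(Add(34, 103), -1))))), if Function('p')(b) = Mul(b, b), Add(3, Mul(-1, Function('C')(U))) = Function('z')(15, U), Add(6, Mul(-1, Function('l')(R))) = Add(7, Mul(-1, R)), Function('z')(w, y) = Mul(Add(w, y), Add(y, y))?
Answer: Rational(1019421, 18769) ≈ 54.314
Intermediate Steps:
Function('z')(w, y) = Mul(2, y, Add(w, y)) (Function('z')(w, y) = Mul(Add(w, y), Mul(2, y)) = Mul(2, y, Add(w, y)))
Function('l')(R) = Add(-1, R) (Function('l')(R) = Add(6, Mul(-1, Add(7, Mul(-1, R)))) = Add(6, Add(-7, R)) = Add(-1, R))
Function('C')(U) = Add(3, Mul(-2, U, Add(15, U))) (Function('C')(U) = Add(3, Mul(-1, Mul(2, U, Add(15, U)))) = Add(3, Mul(-2, U, Add(15, U))))
Function('p')(b) = Pow(b, 2)
Add(Function('p')(Function('l')(-7)), Mul(-1, Function('C')(Mul(Add(-90, 59), Pow(Add(34, 103), -1))))) = Add(Pow(Add(-1, -7), 2), Mul(-1, Add(3, Mul(-2, Mul(Add(-90, 59), Pow(Add(34, 103), -1)), Add(15, Mul(Add(-90, 59), Pow(Add(34, 103), -1))))))) = Add(Pow(-8, 2), Mul(-1, Add(3, Mul(-2, Mul(-31, Pow(137, -1)), Add(15, Mul(-31, Pow(137, -1))))))) = Add(64, Mul(-1, Add(3, Mul(-2, Mul(-31, Rational(1, 137)), Add(15, Mul(-31, Rational(1, 137))))))) = Add(64, Mul(-1, Add(3, Mul(-2, Rational(-31, 137), Add(15, Rational(-31, 137)))))) = Add(64, Mul(-1, Add(3, Mul(-2, Rational(-31, 137), Rational(2024, 137))))) = Add(64, Mul(-1, Add(3, Rational(125488, 18769)))) = Add(64, Mul(-1, Rational(181795, 18769))) = Add(64, Rational(-181795, 18769)) = Rational(1019421, 18769)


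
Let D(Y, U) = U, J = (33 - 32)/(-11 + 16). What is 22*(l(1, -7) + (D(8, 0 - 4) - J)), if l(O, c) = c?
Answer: -1232/5 ≈ -246.40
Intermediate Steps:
J = ⅕ (J = 1/5 = 1*(⅕) = ⅕ ≈ 0.20000)
22*(l(1, -7) + (D(8, 0 - 4) - J)) = 22*(-7 + ((0 - 4) - 1*⅕)) = 22*(-7 + (-4 - ⅕)) = 22*(-7 - 21/5) = 22*(-56/5) = -1232/5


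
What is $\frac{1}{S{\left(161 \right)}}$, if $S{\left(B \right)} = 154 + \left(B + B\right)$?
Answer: $\frac{1}{476} \approx 0.0021008$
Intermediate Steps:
$S{\left(B \right)} = 154 + 2 B$
$\frac{1}{S{\left(161 \right)}} = \frac{1}{154 + 2 \cdot 161} = \frac{1}{154 + 322} = \frac{1}{476}$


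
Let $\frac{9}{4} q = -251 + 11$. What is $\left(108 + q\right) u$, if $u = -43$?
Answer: $- \frac{172}{3} \approx -57.333$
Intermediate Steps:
$q = - \frac{320}{3}$ ($q = \frac{4 \left(-251 + 11\right)}{9} = \frac{4}{9} \left(-240\right) = - \frac{320}{3} \approx -106.67$)
$\left(108 + q\right) u = \left(108 - \frac{320}{3}\right) \left(-43\right) = \frac{4}{3} \left(-43\right) = - \frac{172}{3}$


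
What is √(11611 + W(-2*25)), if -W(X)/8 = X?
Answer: √12011 ≈ 109.59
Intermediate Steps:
W(X) = -8*X
√(11611 + W(-2*25)) = √(11611 - (-16)*25) = √(11611 - 8*(-50)) = √(11611 + 400) = √12011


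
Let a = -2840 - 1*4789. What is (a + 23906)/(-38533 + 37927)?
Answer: -16277/606 ≈ -26.860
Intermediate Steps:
a = -7629 (a = -2840 - 4789 = -7629)
(a + 23906)/(-38533 + 37927) = (-7629 + 23906)/(-38533 + 37927) = 16277/(-606) = 16277*(-1/606) = -16277/606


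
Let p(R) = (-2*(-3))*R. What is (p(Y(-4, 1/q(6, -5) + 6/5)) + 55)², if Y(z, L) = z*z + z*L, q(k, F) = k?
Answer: 349281/25 ≈ 13971.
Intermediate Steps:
Y(z, L) = z² + L*z
p(R) = 6*R
(p(Y(-4, 1/q(6, -5) + 6/5)) + 55)² = (6*(-4*((1/6 + 6/5) - 4)) + 55)² = (6*(-4*((1*(⅙) + 6*(⅕)) - 4)) + 55)² = (6*(-4*((⅙ + 6/5) - 4)) + 55)² = (6*(-4*(41/30 - 4)) + 55)² = (6*(-4*(-79/30)) + 55)² = (6*(158/15) + 55)² = (316/5 + 55)² = (591/5)² = 349281/25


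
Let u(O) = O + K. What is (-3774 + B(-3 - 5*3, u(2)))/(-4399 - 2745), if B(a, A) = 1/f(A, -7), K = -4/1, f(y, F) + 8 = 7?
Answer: 3775/7144 ≈ 0.52842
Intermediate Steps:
f(y, F) = -1 (f(y, F) = -8 + 7 = -1)
K = -4 (K = -4*1 = -4)
u(O) = -4 + O (u(O) = O - 4 = -4 + O)
B(a, A) = -1 (B(a, A) = 1/(-1) = -1)
(-3774 + B(-3 - 5*3, u(2)))/(-4399 - 2745) = (-3774 - 1)/(-4399 - 2745) = -3775/(-7144) = -3775*(-1/7144) = 3775/7144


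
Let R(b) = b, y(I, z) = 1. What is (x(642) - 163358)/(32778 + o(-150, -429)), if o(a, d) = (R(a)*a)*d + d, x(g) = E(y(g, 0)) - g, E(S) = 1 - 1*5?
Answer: 54668/3206717 ≈ 0.017048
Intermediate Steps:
E(S) = -4 (E(S) = 1 - 5 = -4)
x(g) = -4 - g
o(a, d) = d + d*a² (o(a, d) = (a*a)*d + d = a²*d + d = d*a² + d = d + d*a²)
(x(642) - 163358)/(32778 + o(-150, -429)) = ((-4 - 1*642) - 163358)/(32778 - 429*(1 + (-150)²)) = ((-4 - 642) - 163358)/(32778 - 429*(1 + 22500)) = (-646 - 163358)/(32778 - 429*22501) = -164004/(32778 - 9652929) = -164004/(-9620151) = -164004*(-1/9620151) = 54668/3206717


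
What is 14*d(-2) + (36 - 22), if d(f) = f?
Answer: -14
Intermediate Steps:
14*d(-2) + (36 - 22) = 14*(-2) + (36 - 22) = -28 + 14 = -14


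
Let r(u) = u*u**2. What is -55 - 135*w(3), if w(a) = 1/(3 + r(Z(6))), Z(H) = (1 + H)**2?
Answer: -6470995/117652 ≈ -55.001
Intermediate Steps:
r(u) = u**3
w(a) = 1/117652 (w(a) = 1/(3 + ((1 + 6)**2)**3) = 1/(3 + (7**2)**3) = 1/(3 + 49**3) = 1/(3 + 117649) = 1/117652)
-55 - 135*w(3) = -55 - 135*1/117652 = -55 - 135/117652 = -6470995/117652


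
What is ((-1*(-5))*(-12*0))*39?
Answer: 0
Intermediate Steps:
((-1*(-5))*(-12*0))*39 = (5*0)*39 = 0*39 = 0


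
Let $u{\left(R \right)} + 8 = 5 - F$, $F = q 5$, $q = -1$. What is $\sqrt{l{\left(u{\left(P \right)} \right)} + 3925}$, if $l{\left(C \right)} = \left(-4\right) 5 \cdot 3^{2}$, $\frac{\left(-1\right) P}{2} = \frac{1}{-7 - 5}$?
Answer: $\sqrt{3745} \approx 61.196$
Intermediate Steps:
$P = \frac{1}{6}$ ($P = - \frac{2}{-7 - 5} = - \frac{2}{-12} = \left(-2\right) \left(- \frac{1}{12}\right) = \frac{1}{6} \approx 0.16667$)
$F = -5$ ($F = \left(-1\right) 5 = -5$)
$u{\left(R \right)} = 2$ ($u{\left(R \right)} = -8 + \left(5 - -5\right) = -8 + \left(5 + 5\right) = -8 + 10 = 2$)
$l{\left(C \right)} = -180$ ($l{\left(C \right)} = \left(-20\right) 9 = -180$)
$\sqrt{l{\left(u{\left(P \right)} \right)} + 3925} = \sqrt{-180 + 3925} = \sqrt{3745}$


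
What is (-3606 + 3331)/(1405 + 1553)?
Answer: -275/2958 ≈ -0.092968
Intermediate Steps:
(-3606 + 3331)/(1405 + 1553) = -275/2958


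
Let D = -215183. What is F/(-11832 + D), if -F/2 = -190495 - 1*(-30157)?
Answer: -320676/227015 ≈ -1.4126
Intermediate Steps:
F = 320676 (F = -2*(-190495 - 1*(-30157)) = -2*(-190495 + 30157) = -2*(-160338) = 320676)
F/(-11832 + D) = 320676/(-11832 - 215183) = 320676/(-227015) = 320676*(-1/227015) = -320676/227015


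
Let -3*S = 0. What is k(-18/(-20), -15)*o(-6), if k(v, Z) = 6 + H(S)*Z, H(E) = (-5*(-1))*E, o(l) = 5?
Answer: 30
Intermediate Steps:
S = 0 (S = -1/3*0 = 0)
H(E) = 5*E
k(v, Z) = 6 (k(v, Z) = 6 + (5*0)*Z = 6 + 0*Z = 6 + 0 = 6)
k(-18/(-20), -15)*o(-6) = 6*5 = 30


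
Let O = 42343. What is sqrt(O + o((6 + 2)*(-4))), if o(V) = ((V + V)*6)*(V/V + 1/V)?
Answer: 47*sqrt(19) ≈ 204.87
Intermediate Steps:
o(V) = 12*V*(1 + 1/V) (o(V) = ((2*V)*6)*(1 + 1/V) = (12*V)*(1 + 1/V) = 12*V*(1 + 1/V))
sqrt(O + o((6 + 2)*(-4))) = sqrt(42343 + (12 + 12*((6 + 2)*(-4)))) = sqrt(42343 + (12 + 12*(8*(-4)))) = sqrt(42343 + (12 + 12*(-32))) = sqrt(42343 + (12 - 384)) = sqrt(42343 - 372) = sqrt(41971) = 47*sqrt(19)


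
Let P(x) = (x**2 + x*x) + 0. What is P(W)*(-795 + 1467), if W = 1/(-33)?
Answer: 448/363 ≈ 1.2342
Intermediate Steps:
W = -1/33 ≈ -0.030303
P(x) = 2*x**2 (P(x) = (x**2 + x**2) + 0 = 2*x**2 + 0 = 2*x**2)
P(W)*(-795 + 1467) = (2*(-1/33)**2)*(-795 + 1467) = (2*(1/1089))*672 = (2/1089)*672 = 448/363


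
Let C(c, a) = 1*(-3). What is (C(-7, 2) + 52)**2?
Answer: 2401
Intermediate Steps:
C(c, a) = -3
(C(-7, 2) + 52)**2 = (-3 + 52)**2 = 49**2 = 2401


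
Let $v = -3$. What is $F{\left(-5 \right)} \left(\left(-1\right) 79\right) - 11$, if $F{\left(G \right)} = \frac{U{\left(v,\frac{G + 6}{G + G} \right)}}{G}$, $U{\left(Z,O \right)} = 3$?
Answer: $\frac{182}{5} \approx 36.4$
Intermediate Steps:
$F{\left(G \right)} = \frac{3}{G}$
$F{\left(-5 \right)} \left(\left(-1\right) 79\right) - 11 = \frac{3}{-5} \left(\left(-1\right) 79\right) - 11 = 3 \left(- \frac{1}{5}\right) \left(-79\right) - 11 = \left(- \frac{3}{5}\right) \left(-79\right) - 11 = \frac{237}{5} - 11 = \frac{182}{5}$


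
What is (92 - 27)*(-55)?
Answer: -3575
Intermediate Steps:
(92 - 27)*(-55) = 65*(-55) = -3575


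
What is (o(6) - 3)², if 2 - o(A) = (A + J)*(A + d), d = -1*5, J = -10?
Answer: 9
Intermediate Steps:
d = -5
o(A) = 2 - (-10 + A)*(-5 + A) (o(A) = 2 - (A - 10)*(A - 5) = 2 - (-10 + A)*(-5 + A))
(o(6) - 3)² = ((-48 - 1*6² + 15*6) - 3)² = ((-48 - 1*36 + 90) - 3)² = ((-48 - 36 + 90) - 3)² = (6 - 3)² = 3² = 9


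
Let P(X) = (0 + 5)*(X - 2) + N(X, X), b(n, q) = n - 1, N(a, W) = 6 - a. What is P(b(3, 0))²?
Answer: 16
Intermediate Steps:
b(n, q) = -1 + n
P(X) = -4 + 4*X (P(X) = (0 + 5)*(X - 2) + (6 - X) = 5*(-2 + X) + (6 - X) = (-10 + 5*X) + (6 - X) = -4 + 4*X)
P(b(3, 0))² = (-4 + 4*(-1 + 3))² = (-4 + 4*2)² = (-4 + 8)² = 4² = 16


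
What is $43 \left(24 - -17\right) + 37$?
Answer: $1800$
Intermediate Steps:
$43 \left(24 - -17\right) + 37 = 43 \left(24 + 17\right) + 37 = 43 \cdot 41 + 37 = 1763 + 37 = 1800$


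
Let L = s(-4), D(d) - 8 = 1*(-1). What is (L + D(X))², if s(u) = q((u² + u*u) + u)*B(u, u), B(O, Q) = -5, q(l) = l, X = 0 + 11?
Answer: 17689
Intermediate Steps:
X = 11
D(d) = 7 (D(d) = 8 + 1*(-1) = 8 - 1 = 7)
s(u) = -10*u² - 5*u (s(u) = ((u² + u*u) + u)*(-5) = ((u² + u²) + u)*(-5) = (2*u² + u)*(-5) = (u + 2*u²)*(-5) = -10*u² - 5*u)
L = -140 (L = -5*(-4)*(1 + 2*(-4)) = -5*(-4)*(1 - 8) = -5*(-4)*(-7) = -140)
(L + D(X))² = (-140 + 7)² = (-133)² = 17689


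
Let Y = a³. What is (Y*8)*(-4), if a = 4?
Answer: -2048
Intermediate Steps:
Y = 64 (Y = 4³ = 64)
(Y*8)*(-4) = (64*8)*(-4) = 512*(-4) = -2048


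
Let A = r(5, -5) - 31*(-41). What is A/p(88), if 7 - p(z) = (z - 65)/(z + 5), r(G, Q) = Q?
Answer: 58869/314 ≈ 187.48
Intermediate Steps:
A = 1266 (A = -5 - 31*(-41) = -5 + 1271 = 1266)
p(z) = 7 - (-65 + z)/(5 + z) (p(z) = 7 - (z - 65)/(z + 5) = 7 - (-65 + z)/(5 + z))
A/p(88) = 1266/((2*(50 + 3*88)/(5 + 88))) = 1266/((2*(50 + 264)/93)) = 1266/((2*(1/93)*314)) = 1266/(628/93) = 1266*(93/628) = 58869/314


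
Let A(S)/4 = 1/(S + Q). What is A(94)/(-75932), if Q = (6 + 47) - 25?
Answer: -1/2315926 ≈ -4.3179e-7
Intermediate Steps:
Q = 28 (Q = 53 - 25 = 28)
A(S) = 4/(28 + S) (A(S) = 4/(S + 28) = 4/(28 + S))
A(94)/(-75932) = (4/(28 + 94))/(-75932) = (4/122)*(-1/75932) = (4*(1/122))*(-1/75932) = (2/61)*(-1/75932) = -1/2315926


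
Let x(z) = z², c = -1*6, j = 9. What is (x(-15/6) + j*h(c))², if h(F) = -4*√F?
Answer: (25 - 144*I*√6)²/16 ≈ -7736.9 - 1102.3*I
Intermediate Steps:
c = -6
(x(-15/6) + j*h(c))² = ((-15/6)² + 9*(-4*I*√6))² = ((-15*⅙)² + 9*(-4*I*√6))² = ((-5/2)² + 9*(-4*I*√6))² = (25/4 - 36*I*√6)²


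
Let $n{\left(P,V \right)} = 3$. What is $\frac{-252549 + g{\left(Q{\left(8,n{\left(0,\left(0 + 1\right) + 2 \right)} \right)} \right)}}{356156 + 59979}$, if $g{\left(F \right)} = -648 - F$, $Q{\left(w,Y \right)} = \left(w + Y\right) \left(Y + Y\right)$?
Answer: $- \frac{253263}{416135} \approx -0.60861$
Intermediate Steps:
$Q{\left(w,Y \right)} = 2 Y \left(Y + w\right)$ ($Q{\left(w,Y \right)} = \left(Y + w\right) 2 Y = 2 Y \left(Y + w\right)$)
$\frac{-252549 + g{\left(Q{\left(8,n{\left(0,\left(0 + 1\right) + 2 \right)} \right)} \right)}}{356156 + 59979} = \frac{-252549 - \left(648 + 2 \cdot 3 \left(3 + 8\right)\right)}{356156 + 59979} = \frac{-252549 - \left(648 + 2 \cdot 3 \cdot 11\right)}{416135} = \left(-252549 - 714\right) \frac{1}{416135} = \left(-253263\right) \frac{1}{416135} = - \frac{253263}{416135}$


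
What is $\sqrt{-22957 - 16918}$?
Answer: $5 i \sqrt{1595} \approx 199.69 i$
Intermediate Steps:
$\sqrt{-22957 - 16918} = \sqrt{-39875} = 5 i \sqrt{1595}$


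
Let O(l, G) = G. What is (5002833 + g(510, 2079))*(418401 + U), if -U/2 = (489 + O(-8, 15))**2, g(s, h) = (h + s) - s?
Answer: -448595267472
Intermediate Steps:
g(s, h) = h
U = -508032 (U = -2*(489 + 15)**2 = -2*504**2 = -2*254016 = -508032)
(5002833 + g(510, 2079))*(418401 + U) = (5002833 + 2079)*(418401 - 508032) = 5004912*(-89631) = -448595267472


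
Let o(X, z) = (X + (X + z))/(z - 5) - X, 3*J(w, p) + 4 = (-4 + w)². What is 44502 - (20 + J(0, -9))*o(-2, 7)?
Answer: 44418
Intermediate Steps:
J(w, p) = -4/3 + (-4 + w)²/3
o(X, z) = -X + (z + 2*X)/(-5 + z) (o(X, z) = (z + 2*X)/(-5 + z) - X = -X + (z + 2*X)/(-5 + z))
44502 - (20 + J(0, -9))*o(-2, 7) = 44502 - (20 + (-4/3 + (-4 + 0)²/3))*(7 + 7*(-2) - 1*(-2)*7)/(-5 + 7) = 44502 - (20 + (-4/3 + (⅓)*(-4)²))*(7 - 14 + 14)/2 = 44502 - (20 + (-4/3 + (⅓)*16))*(½)*7 = 44502 - (20 + (-4/3 + 16/3))*7/2 = 44502 - (20 + 4)*7/2 = 44502 - 24*7/2 = 44502 - 1*84 = 44502 - 84 = 44418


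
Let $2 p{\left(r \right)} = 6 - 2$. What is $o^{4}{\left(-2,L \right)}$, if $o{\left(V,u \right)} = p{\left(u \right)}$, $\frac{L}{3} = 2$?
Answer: $16$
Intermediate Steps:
$L = 6$ ($L = 3 \cdot 2 = 6$)
$p{\left(r \right)} = 2$ ($p{\left(r \right)} = \frac{6 - 2}{2} = \frac{1}{2} \cdot 4 = 2$)
$o{\left(V,u \right)} = 2$
$o^{4}{\left(-2,L \right)} = 2^{4} = 16$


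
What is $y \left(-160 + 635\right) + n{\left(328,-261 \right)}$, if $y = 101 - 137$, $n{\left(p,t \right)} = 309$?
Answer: $-16791$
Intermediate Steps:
$y = -36$ ($y = 101 - 137 = -36$)
$y \left(-160 + 635\right) + n{\left(328,-261 \right)} = - 36 \left(-160 + 635\right) + 309 = \left(-36\right) 475 + 309 = -17100 + 309 = -16791$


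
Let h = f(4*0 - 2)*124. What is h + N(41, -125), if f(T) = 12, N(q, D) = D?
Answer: 1363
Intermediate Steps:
h = 1488 (h = 12*124 = 1488)
h + N(41, -125) = 1488 - 125 = 1363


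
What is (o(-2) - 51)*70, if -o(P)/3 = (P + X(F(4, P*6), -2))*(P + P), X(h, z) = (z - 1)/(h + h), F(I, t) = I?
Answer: -5565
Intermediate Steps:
X(h, z) = (-1 + z)/(2*h) (X(h, z) = (-1 + z)/((2*h)) = (-1 + z)*(1/(2*h)) = (-1 + z)/(2*h))
o(P) = -6*P*(-3/8 + P) (o(P) = -3*(P + (1/2)*(-1 - 2)/4)*(P + P) = -3*(P + (1/2)*(1/4)*(-3))*2*P = -3*(P - 3/8)*2*P = -3*(-3/8 + P)*2*P = -6*P*(-3/8 + P))
(o(-2) - 51)*70 = ((3/4)*(-2)*(3 - 8*(-2)) - 51)*70 = ((3/4)*(-2)*(3 + 16) - 51)*70 = ((3/4)*(-2)*19 - 51)*70 = (-57/2 - 51)*70 = -159/2*70 = -5565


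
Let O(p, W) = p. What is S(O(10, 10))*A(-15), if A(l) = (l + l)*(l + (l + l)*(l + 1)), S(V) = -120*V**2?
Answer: 145800000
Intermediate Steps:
A(l) = 2*l*(l + 2*l*(1 + l)) (A(l) = (2*l)*(l + (2*l)*(1 + l)) = (2*l)*(l + 2*l*(1 + l)) = 2*l*(l + 2*l*(1 + l)))
S(O(10, 10))*A(-15) = (-120*10**2)*((-15)**2*(6 + 4*(-15))) = (-120*100)*(225*(6 - 60)) = -2700000*(-54) = -12000*(-12150) = 145800000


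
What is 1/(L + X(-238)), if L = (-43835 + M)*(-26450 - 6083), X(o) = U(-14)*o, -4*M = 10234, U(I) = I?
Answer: 2/3018646135 ≈ 6.6255e-10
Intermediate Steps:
M = -5117/2 (M = -¼*10234 = -5117/2 ≈ -2558.5)
X(o) = -14*o
L = 3018639471/2 (L = (-43835 - 5117/2)*(-26450 - 6083) = -92787/2*(-32533) = 3018639471/2 ≈ 1.5093e+9)
1/(L + X(-238)) = 1/(3018639471/2 - 14*(-238)) = 1/(3018639471/2 + 3332) = 1/(3018646135/2) = 2/3018646135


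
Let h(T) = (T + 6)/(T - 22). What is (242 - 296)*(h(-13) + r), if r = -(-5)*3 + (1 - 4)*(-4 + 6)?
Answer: -2484/5 ≈ -496.80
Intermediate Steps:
r = 9 (r = -5*(-3) - 3*2 = 15 - 6 = 9)
h(T) = (6 + T)/(-22 + T)
(242 - 296)*(h(-13) + r) = (242 - 296)*((6 - 13)/(-22 - 13) + 9) = -54*(-7/(-35) + 9) = -54*(-1/35*(-7) + 9) = -54*(⅕ + 9) = -54*46/5 = -2484/5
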